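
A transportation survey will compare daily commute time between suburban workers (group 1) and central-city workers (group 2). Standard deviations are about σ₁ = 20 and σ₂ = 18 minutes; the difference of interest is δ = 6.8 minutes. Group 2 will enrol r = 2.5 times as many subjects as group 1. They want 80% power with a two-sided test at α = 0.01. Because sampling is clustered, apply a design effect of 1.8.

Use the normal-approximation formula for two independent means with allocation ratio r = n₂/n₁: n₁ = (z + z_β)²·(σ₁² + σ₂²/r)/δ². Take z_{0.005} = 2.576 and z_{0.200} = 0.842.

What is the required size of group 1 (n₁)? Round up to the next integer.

n₁ = 241

n₁ = (z_{α/2} + z_β)² · (σ₁² + σ₂²/r) / δ²
   = (2.576 + 0.842)² · (20² + 18²/2.5) / 6.8²
   = 11.6827 · (400 + 129.6) / 46.24
   = 11.6827 · 529.6 / 46.24
   = 133.81
Design effect: 1.8 × 133.81 = 240.85.
Round up → n₁ = 241; n₂ = r·n₁ = 2.5 × 241 = 603.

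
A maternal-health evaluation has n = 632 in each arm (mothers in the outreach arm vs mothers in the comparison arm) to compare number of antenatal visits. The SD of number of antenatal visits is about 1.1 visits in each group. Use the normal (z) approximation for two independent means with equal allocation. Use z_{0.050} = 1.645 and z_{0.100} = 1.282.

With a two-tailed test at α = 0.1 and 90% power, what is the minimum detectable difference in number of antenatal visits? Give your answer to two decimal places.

δ = (z_{α/2} + z_β) · √((σ₁²+σ₂²)/n)
  = (1.645 + 1.282) · √(2.42/632)
  = 2.927 · √0.00383
  = 2.927 · 0.0619
  = 0.1811

Minimum detectable difference ≈ 0.18 visits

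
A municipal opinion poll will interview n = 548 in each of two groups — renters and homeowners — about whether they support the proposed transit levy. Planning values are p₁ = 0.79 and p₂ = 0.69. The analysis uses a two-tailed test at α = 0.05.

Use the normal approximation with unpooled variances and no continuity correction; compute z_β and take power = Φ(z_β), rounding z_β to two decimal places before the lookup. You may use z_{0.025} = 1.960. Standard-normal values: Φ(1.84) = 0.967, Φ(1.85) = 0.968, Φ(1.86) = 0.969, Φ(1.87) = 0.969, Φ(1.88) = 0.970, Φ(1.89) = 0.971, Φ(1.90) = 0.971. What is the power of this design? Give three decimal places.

Power ≈ 0.967

z_β = |p₁−p₂|·√(n/[p₁q₁+p₂q₂]) − z_{α/2}
    = 0.10 · √(548/0.3798) − 1.960
    = 0.10 · 37.9851 − 1.960
    = 3.7985 − 1.960 = 1.8385 → 1.84
Power = Φ(1.84) = 0.967.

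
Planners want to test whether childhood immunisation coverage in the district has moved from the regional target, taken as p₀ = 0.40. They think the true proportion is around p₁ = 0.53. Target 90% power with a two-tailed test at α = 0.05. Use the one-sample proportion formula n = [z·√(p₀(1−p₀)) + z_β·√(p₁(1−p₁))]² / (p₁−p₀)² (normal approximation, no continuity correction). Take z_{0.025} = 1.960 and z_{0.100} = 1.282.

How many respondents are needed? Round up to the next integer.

n = 152

n = [z_{α/2}·√(p₀q₀) + z_β·√(p₁q₁)]² / (p₁ − p₀)²
  = [1.960·√(0.40·0.60) + 1.282·√(0.53·0.47)]² / (0.13)²
  = [1.960·0.4899 + 1.282·0.4991]² / 0.0169
  = [1.6000]² / 0.0169
  = 151.49
Round up → n = 152.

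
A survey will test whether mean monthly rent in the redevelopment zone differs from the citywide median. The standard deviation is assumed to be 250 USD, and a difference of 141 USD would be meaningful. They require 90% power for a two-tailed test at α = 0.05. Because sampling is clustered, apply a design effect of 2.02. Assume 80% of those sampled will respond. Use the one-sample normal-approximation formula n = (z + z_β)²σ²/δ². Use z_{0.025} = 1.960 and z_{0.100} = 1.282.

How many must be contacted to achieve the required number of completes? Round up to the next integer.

n = (z_{α/2} + z_β)² · σ² / δ²
  = (1.960 + 1.282)² · 250² / 141²
  = 10.5106 · 62500 / 19881
  = 33.04
Design effect: 2.02 × 33.04 = 66.75.
Adjust for 80% response: 66.75 / 0.80 = 83.43.
Round up → n = 84.

n = 84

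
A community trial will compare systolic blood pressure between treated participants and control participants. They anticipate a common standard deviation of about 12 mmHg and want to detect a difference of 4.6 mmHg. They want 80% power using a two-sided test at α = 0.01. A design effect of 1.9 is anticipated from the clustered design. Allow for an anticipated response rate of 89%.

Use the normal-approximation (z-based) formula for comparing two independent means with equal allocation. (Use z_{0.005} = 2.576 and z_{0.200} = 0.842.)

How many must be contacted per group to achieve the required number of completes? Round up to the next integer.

n = (z_{α/2} + z_β)² · (σ₁² + σ₂²) / δ²
  = (2.576 + 0.842)² · (2·12² = 288) / 4.6²
  = 11.6827 · 288 / 21.16
  = 159.01
Design effect: 1.9 × 159.01 = 302.12.
Adjust for 89% response: 302.12 / 0.89 = 339.46.
Round up → n = 340 per group.

n = 340 per group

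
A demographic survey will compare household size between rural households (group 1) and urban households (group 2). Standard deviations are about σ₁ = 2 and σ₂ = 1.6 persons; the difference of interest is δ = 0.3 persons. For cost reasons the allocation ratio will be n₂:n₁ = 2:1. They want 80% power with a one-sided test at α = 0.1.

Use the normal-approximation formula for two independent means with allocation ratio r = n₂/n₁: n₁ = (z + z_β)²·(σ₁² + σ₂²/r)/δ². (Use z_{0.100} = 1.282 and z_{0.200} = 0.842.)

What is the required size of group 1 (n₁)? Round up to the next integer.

n₁ = 265

n₁ = (z_α + z_β)² · (σ₁² + σ₂²/r) / δ²
   = (1.282 + 0.842)² · (2² + 1.6²/2) / 0.3²
   = 4.5114 · (4 + 1.28) / 0.09
   = 4.5114 · 5.28 / 0.09
   = 264.67
Round up → n₁ = 265; n₂ = r·n₁ = 2 × 265 = 530.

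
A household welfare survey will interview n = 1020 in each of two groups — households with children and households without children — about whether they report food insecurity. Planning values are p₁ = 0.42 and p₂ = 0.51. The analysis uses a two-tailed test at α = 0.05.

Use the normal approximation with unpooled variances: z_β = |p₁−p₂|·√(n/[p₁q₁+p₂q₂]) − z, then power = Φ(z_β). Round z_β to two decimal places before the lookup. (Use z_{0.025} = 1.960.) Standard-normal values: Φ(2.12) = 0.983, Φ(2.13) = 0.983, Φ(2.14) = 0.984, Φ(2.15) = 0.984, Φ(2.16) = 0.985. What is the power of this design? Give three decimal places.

Power ≈ 0.983

z_β = |p₁−p₂|·√(n/[p₁q₁+p₂q₂]) − z_{α/2}
    = 0.09 · √(1020/0.4935) − 1.960
    = 0.09 · 45.4628 − 1.960
    = 4.0917 − 1.960 = 2.1317 → 2.13
Power = Φ(2.13) = 0.983.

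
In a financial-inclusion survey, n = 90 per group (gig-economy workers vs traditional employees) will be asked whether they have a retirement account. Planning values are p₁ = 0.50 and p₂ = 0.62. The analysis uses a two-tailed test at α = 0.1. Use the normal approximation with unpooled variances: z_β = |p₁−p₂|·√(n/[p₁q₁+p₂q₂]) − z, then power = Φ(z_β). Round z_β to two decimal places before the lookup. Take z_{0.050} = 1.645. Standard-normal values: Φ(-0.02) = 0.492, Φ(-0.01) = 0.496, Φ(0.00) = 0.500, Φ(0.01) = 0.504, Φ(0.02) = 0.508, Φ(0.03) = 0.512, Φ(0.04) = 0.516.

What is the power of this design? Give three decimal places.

z_β = |p₁−p₂|·√(n/[p₁q₁+p₂q₂]) − z_{α/2}
    = 0.12 · √(90/0.4856) − 1.645
    = 0.12 · 13.6139 − 1.645
    = 1.6337 − 1.645 = -0.0113 → -0.01
Power = Φ(-0.01) = 0.496.

Power ≈ 0.496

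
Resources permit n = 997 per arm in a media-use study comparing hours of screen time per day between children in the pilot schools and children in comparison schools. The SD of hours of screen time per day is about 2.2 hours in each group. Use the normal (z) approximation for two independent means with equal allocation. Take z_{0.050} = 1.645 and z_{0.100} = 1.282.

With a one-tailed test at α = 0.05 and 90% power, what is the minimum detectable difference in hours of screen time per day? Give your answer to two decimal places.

δ = (z_α + z_β) · √((σ₁²+σ₂²)/n)
  = (1.645 + 1.282) · √(9.68/997)
  = 2.927 · √0.00971
  = 2.927 · 0.0985
  = 0.2884

Minimum detectable difference ≈ 0.29 hours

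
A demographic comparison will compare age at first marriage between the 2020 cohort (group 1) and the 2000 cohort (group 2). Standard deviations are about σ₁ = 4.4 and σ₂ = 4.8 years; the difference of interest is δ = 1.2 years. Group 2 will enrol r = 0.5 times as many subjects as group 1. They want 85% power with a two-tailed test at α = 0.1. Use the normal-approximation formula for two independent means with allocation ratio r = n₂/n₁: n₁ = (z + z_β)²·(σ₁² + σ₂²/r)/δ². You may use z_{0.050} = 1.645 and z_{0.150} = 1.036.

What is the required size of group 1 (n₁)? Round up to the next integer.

n₁ = 327

n₁ = (z_{α/2} + z_β)² · (σ₁² + σ₂²/r) / δ²
   = (1.645 + 1.036)² · (4.4² + 4.8²/0.5) / 1.2²
   = 7.1878 · (19.36 + 46.08) / 1.44
   = 7.1878 · 65.44 / 1.44
   = 326.64
Round up → n₁ = 327; n₂ = r·n₁ = 0.5 × 327 = 164.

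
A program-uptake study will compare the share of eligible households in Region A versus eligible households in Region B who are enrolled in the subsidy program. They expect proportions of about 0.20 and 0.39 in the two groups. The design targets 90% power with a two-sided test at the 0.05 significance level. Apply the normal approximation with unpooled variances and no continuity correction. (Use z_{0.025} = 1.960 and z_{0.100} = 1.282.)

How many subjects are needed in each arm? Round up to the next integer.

n = 116 per group

n = (z_{α/2} + z_β)² · [p₁(1−p₁) + p₂(1−p₂)] / (p₁ − p₂)²
  = (1.960 + 1.282)² · (0.20·0.80 + 0.39·0.61) / (-0.19)²
  = (3.242)² · (0.1600 + 0.2379) / 0.0361
  = 10.5106 · 0.3979 / 0.0361
  = 115.85
Round up → n = 116 per group.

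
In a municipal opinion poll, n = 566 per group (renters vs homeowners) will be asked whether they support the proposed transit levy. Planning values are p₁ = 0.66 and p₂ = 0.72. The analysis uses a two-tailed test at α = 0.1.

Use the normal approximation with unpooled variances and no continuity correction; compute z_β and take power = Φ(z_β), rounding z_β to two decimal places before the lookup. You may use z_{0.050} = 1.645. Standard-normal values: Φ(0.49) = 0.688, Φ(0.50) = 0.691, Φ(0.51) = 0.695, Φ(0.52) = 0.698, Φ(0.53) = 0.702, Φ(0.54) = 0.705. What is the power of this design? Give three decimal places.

Power ≈ 0.705

z_β = |p₁−p₂|·√(n/[p₁q₁+p₂q₂]) − z_{α/2}
    = 0.06 · √(566/0.4260) − 1.645
    = 0.06 · 36.4505 − 1.645
    = 2.1870 − 1.645 = 0.5420 → 0.54
Power = Φ(0.54) = 0.705.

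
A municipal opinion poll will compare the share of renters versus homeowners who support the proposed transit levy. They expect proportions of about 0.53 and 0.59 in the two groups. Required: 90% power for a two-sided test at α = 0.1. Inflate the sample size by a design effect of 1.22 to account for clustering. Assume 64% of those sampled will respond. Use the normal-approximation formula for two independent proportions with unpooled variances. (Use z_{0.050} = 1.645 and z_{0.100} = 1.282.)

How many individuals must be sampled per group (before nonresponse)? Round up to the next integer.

n = (z_{α/2} + z_β)² · [p₁(1−p₁) + p₂(1−p₂)] / (p₁ − p₂)²
  = (1.645 + 1.282)² · (0.53·0.47 + 0.59·0.41) / (-0.06)²
  = (2.927)² · (0.2491 + 0.2419) / 0.0036
  = 8.5673 · 0.4910 / 0.0036
  = 1168.49
Design effect: 1.22 × 1168.49 = 1425.56.
Adjust for 64% response: 1425.56 / 0.64 = 2227.43.
Round up → n = 2228 per group.

n = 2228 per group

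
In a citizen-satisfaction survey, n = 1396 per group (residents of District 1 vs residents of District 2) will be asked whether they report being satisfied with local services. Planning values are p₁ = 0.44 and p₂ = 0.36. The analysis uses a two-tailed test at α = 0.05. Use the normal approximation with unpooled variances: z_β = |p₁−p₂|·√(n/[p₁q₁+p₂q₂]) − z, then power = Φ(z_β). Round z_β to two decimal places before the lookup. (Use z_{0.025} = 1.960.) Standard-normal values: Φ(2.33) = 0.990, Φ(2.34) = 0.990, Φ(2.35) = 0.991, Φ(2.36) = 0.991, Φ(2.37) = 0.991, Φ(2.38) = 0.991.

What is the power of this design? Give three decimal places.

z_β = |p₁−p₂|·√(n/[p₁q₁+p₂q₂]) − z_{α/2}
    = 0.08 · √(1396/0.4768) − 1.960
    = 0.08 · 54.1096 − 1.960
    = 4.3288 − 1.960 = 2.3688 → 2.37
Power = Φ(2.37) = 0.991.

Power ≈ 0.991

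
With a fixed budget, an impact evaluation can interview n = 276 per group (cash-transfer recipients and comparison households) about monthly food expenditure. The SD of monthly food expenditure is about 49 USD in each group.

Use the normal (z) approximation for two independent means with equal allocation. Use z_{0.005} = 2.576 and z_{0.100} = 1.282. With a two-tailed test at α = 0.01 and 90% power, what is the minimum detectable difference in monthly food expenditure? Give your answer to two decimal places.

Minimum detectable difference ≈ 16.09 USD

δ = (z_{α/2} + z_β) · √((σ₁²+σ₂²)/n)
  = (2.576 + 1.282) · √(4802/276)
  = 3.858 · √17.3986
  = 3.858 · 4.1712
  = 16.0923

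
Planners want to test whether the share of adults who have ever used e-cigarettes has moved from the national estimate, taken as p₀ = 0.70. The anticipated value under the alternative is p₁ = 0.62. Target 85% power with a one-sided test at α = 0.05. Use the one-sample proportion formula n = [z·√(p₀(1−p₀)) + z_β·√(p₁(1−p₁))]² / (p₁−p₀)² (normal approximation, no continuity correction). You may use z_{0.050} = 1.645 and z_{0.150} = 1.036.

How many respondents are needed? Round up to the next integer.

n = 247

n = [z_α·√(p₀q₀) + z_β·√(p₁q₁)]² / (p₁ − p₀)²
  = [1.645·√(0.70·0.30) + 1.036·√(0.62·0.38)]² / (-0.08)²
  = [1.645·0.4583 + 1.036·0.4854]² / 0.0064
  = [1.2567]² / 0.0064
  = 246.76
Round up → n = 247.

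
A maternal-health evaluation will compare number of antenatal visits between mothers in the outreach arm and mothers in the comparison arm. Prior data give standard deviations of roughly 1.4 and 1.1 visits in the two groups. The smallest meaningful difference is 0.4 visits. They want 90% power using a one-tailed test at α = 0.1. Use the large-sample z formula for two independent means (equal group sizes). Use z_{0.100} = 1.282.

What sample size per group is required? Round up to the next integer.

n = 131 per group

n = (z_α + z_β)² · (σ₁² + σ₂²) / δ²
  = (1.282 + 1.282)² · (1.4² + 1.1² = 3.17) / 0.4²
  = 6.5741 · 3.17 / 0.16
  = 130.25
Round up → n = 131 per group.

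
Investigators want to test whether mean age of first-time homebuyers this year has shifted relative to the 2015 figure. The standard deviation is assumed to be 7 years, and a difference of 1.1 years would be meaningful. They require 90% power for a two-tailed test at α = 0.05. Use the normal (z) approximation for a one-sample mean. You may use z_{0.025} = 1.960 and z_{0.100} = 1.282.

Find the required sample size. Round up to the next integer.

n = (z_{α/2} + z_β)² · σ² / δ²
  = (1.960 + 1.282)² · 7² / 1.1²
  = 10.5106 · 49 / 1.21
  = 425.63
Round up → n = 426.

n = 426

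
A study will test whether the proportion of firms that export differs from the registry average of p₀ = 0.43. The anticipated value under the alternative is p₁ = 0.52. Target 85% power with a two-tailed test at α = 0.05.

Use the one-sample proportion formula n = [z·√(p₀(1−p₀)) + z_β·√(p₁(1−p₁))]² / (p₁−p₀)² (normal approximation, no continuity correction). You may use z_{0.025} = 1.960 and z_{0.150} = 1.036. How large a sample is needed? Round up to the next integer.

n = 274

n = [z_{α/2}·√(p₀q₀) + z_β·√(p₁q₁)]² / (p₁ − p₀)²
  = [1.960·√(0.43·0.57) + 1.036·√(0.52·0.48)]² / (0.09)²
  = [1.960·0.4951 + 1.036·0.4996]² / 0.0081
  = [1.4879]² / 0.0081
  = 273.33
Round up → n = 274.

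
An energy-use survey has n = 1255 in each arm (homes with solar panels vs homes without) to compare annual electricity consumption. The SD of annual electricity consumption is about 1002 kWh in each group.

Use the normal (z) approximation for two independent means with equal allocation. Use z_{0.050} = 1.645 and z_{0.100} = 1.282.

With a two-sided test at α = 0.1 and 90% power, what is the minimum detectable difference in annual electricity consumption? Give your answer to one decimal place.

Minimum detectable difference ≈ 117.1 kWh

δ = (z_{α/2} + z_β) · √((σ₁²+σ₂²)/n)
  = (1.645 + 1.282) · √(2008008/1255)
  = 2.927 · √1600.0
  = 2.927 · 40.0001
  = 117.0802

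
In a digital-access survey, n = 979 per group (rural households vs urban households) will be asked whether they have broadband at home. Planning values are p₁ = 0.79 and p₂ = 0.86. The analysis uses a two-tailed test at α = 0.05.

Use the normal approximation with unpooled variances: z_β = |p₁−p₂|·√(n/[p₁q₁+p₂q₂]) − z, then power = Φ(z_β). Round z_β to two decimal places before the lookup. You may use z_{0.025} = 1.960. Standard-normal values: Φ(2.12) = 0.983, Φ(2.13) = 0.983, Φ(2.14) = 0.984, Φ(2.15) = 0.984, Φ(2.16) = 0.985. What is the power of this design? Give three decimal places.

Power ≈ 0.983

z_β = |p₁−p₂|·√(n/[p₁q₁+p₂q₂]) − z_{α/2}
    = 0.07 · √(979/0.2863) − 1.960
    = 0.07 · 58.4764 − 1.960
    = 4.0933 − 1.960 = 2.1333 → 2.13
Power = Φ(2.13) = 0.983.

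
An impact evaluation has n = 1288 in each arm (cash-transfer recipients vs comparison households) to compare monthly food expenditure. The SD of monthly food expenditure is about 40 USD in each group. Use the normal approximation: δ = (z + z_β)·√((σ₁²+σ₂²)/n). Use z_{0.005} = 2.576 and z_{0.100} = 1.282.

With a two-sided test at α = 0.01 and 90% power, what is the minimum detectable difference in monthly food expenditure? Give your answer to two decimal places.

Minimum detectable difference ≈ 6.08 USD

δ = (z_{α/2} + z_β) · √((σ₁²+σ₂²)/n)
  = (2.576 + 1.282) · √(3200/1288)
  = 3.858 · √2.4845
  = 3.858 · 1.5762
  = 6.0811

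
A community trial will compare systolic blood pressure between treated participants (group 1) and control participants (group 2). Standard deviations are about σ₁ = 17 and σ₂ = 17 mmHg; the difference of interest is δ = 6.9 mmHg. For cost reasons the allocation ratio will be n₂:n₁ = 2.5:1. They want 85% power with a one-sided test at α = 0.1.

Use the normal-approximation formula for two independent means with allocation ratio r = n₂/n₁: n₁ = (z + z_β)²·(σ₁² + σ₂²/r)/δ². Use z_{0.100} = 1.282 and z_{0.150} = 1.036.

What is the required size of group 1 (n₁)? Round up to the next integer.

n₁ = (z_α + z_β)² · (σ₁² + σ₂²/r) / δ²
   = (1.282 + 1.036)² · (17² + 17²/2.5) / 6.9²
   = 5.3731 · (289 + 115.6) / 47.61
   = 5.3731 · 404.6 / 47.61
   = 45.66
Round up → n₁ = 46; n₂ = r·n₁ = 2.5 × 46 = 115.

n₁ = 46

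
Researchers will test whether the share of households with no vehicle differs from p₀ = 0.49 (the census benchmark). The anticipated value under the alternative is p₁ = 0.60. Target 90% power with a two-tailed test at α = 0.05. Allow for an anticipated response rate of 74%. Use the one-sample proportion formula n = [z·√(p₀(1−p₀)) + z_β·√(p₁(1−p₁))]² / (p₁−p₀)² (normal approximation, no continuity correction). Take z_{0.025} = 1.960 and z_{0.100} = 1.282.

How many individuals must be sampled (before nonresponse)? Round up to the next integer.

n = [z_{α/2}·√(p₀q₀) + z_β·√(p₁q₁)]² / (p₁ − p₀)²
  = [1.960·√(0.49·0.51) + 1.282·√(0.60·0.40)]² / (0.11)²
  = [1.960·0.4999 + 1.282·0.4899]² / 0.0121
  = [1.6079]² / 0.0121
  = 213.65
Adjust for 74% response: 213.65 / 0.74 = 288.72.
Round up → n = 289.

n = 289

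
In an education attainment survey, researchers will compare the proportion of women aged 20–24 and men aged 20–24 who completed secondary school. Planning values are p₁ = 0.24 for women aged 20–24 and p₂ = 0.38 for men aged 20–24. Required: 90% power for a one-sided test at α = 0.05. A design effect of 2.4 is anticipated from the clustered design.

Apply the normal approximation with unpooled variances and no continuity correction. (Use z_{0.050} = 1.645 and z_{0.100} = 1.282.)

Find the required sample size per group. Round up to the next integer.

n = 439 per group

n = (z_α + z_β)² · [p₁(1−p₁) + p₂(1−p₂)] / (p₁ − p₂)²
  = (1.645 + 1.282)² · (0.24·0.76 + 0.38·0.62) / (-0.14)²
  = (2.927)² · (0.1824 + 0.2356) / 0.0196
  = 8.5673 · 0.4180 / 0.0196
  = 182.71
Design effect: 2.4 × 182.71 = 438.51.
Round up → n = 439 per group.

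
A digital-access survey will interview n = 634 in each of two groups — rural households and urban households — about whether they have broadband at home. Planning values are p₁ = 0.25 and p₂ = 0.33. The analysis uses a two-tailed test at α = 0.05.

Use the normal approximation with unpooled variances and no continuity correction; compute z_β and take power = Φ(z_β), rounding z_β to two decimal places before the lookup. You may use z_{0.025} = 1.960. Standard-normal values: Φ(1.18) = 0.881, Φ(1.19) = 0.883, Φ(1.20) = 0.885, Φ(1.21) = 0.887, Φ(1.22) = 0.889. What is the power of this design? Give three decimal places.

z_β = |p₁−p₂|·√(n/[p₁q₁+p₂q₂]) − z_{α/2}
    = 0.08 · √(634/0.4086) − 1.960
    = 0.08 · 39.3909 − 1.960
    = 3.1513 − 1.960 = 1.1913 → 1.19
Power = Φ(1.19) = 0.883.

Power ≈ 0.883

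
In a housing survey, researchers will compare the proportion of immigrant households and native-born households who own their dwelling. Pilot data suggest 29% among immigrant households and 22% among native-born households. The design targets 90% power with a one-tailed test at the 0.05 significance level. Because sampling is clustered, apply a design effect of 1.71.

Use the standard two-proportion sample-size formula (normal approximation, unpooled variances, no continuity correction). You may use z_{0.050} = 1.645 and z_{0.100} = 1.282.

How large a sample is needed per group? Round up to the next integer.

n = (z_α + z_β)² · [p₁(1−p₁) + p₂(1−p₂)] / (p₁ − p₂)²
  = (1.645 + 1.282)² · (0.29·0.71 + 0.22·0.78) / (0.07)²
  = (2.927)² · (0.2059 + 0.1716) / 0.0049
  = 8.5673 · 0.3775 / 0.0049
  = 660.03
Design effect: 1.71 × 660.03 = 1128.66.
Round up → n = 1129 per group.

n = 1129 per group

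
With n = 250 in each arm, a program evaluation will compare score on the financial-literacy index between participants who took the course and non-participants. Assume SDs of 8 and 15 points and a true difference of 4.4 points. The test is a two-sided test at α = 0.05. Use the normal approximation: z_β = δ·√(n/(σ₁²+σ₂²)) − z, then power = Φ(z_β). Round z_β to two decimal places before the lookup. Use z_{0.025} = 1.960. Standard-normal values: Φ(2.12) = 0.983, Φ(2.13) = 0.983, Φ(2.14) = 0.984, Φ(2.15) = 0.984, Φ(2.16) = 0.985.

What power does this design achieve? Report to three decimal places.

z_β = δ·√(n/(σ₁²+σ₂²)) − z_{α/2}
    = 4.4 · √(250/289) − 1.960
    = 4.4 · 0.93008 − 1.960
    = 4.0924 − 1.960 = 2.1324 → 2.13
Power = Φ(2.13) = 0.983.

Power ≈ 0.983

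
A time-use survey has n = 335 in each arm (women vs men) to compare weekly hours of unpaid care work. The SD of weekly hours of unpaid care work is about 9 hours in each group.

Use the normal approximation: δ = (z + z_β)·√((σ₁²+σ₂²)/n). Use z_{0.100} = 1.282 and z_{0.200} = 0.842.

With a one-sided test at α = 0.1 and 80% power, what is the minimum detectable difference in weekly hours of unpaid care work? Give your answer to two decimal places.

Minimum detectable difference ≈ 1.48 hours

δ = (z_α + z_β) · √((σ₁²+σ₂²)/n)
  = (1.282 + 0.842) · √(162/335)
  = 2.124 · √0.48358
  = 2.124 · 0.6954
  = 1.4770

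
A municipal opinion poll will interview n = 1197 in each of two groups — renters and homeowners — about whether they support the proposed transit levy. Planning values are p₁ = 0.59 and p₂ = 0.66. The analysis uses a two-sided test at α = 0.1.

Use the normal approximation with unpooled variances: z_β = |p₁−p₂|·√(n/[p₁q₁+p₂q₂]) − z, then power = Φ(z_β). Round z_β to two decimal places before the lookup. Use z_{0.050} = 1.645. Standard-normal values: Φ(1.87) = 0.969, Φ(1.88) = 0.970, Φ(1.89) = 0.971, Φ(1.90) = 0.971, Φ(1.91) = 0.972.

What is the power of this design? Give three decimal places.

Power ≈ 0.971

z_β = |p₁−p₂|·√(n/[p₁q₁+p₂q₂]) − z_{α/2}
    = 0.07 · √(1197/0.4663) − 1.645
    = 0.07 · 50.6657 − 1.645
    = 3.5466 − 1.645 = 1.9016 → 1.90
Power = Φ(1.90) = 0.971.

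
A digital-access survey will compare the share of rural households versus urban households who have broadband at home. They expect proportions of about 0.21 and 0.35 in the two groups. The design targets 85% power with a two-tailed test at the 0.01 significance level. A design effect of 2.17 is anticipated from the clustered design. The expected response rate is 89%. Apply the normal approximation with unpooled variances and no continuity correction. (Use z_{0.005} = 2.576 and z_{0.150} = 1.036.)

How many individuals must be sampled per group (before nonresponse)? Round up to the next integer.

n = (z_{α/2} + z_β)² · [p₁(1−p₁) + p₂(1−p₂)] / (p₁ − p₂)²
  = (2.576 + 1.036)² · (0.21·0.79 + 0.35·0.65) / (-0.14)²
  = (3.612)² · (0.1659 + 0.2275) / 0.0196
  = 13.0465 · 0.3934 / 0.0196
  = 261.86
Design effect: 2.17 × 261.86 = 568.24.
Adjust for 89% response: 568.24 / 0.89 = 638.47.
Round up → n = 639 per group.

n = 639 per group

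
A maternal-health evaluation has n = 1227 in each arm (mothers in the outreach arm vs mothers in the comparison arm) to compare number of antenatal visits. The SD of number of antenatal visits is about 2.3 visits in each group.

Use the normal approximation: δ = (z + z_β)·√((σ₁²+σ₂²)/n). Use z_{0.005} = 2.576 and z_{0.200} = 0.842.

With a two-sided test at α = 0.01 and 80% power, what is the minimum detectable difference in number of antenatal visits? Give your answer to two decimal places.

Minimum detectable difference ≈ 0.32 visits

δ = (z_{α/2} + z_β) · √((σ₁²+σ₂²)/n)
  = (2.576 + 0.842) · √(10.58/1227)
  = 3.418 · √0.00862
  = 3.418 · 0.0929
  = 0.3174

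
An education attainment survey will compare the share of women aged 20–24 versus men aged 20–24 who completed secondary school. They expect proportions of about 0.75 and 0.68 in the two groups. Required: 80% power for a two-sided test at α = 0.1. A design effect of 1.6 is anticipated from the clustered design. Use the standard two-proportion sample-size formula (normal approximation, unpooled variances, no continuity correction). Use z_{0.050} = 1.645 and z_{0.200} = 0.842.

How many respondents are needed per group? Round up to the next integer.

n = (z_{α/2} + z_β)² · [p₁(1−p₁) + p₂(1−p₂)] / (p₁ − p₂)²
  = (1.645 + 0.842)² · (0.75·0.25 + 0.68·0.32) / (0.07)²
  = (2.487)² · (0.1875 + 0.2176) / 0.0049
  = 6.1852 · 0.4051 / 0.0049
  = 511.35
Design effect: 1.6 × 511.35 = 818.16.
Round up → n = 819 per group.

n = 819 per group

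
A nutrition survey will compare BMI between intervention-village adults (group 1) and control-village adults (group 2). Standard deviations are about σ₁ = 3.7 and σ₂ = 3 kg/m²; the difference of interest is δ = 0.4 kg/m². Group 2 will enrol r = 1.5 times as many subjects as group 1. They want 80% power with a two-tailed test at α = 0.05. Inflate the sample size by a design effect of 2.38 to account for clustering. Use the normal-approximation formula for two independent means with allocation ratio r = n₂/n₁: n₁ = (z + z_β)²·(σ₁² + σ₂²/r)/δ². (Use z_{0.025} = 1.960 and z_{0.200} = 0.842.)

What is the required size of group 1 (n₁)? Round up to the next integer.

n₁ = 2300

n₁ = (z_{α/2} + z_β)² · (σ₁² + σ₂²/r) / δ²
   = (1.960 + 0.842)² · (3.7² + 3²/1.5) / 0.4²
   = 7.8512 · (13.69 + 6) / 0.16
   = 7.8512 · 19.69 / 0.16
   = 966.19
Design effect: 2.38 × 966.19 = 2299.53.
Round up → n₁ = 2300; n₂ = r·n₁ = 1.5 × 2300 = 3450.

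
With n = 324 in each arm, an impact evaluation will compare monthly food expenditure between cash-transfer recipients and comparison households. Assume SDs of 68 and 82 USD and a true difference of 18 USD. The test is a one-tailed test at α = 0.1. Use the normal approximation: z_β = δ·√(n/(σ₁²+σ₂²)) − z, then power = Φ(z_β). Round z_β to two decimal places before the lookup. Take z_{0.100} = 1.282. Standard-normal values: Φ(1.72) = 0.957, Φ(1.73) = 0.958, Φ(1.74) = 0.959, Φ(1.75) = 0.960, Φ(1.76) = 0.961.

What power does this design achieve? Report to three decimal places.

z_β = δ·√(n/(σ₁²+σ₂²)) − z_α
    = 18 · √(324/11348) − 1.282
    = 18 · 0.16897 − 1.282
    = 3.0415 − 1.282 = 1.7595 → 1.76
Power = Φ(1.76) = 0.961.

Power ≈ 0.961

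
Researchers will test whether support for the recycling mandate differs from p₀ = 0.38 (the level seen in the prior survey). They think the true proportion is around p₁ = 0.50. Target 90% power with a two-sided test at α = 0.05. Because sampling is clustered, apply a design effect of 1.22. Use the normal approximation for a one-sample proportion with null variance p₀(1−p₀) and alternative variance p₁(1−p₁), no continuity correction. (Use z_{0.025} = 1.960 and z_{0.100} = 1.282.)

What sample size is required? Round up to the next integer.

n = 215

n = [z_{α/2}·√(p₀q₀) + z_β·√(p₁q₁)]² / (p₁ − p₀)²
  = [1.960·√(0.38·0.62) + 1.282·√(0.50·0.50)]² / (0.12)²
  = [1.960·0.4854 + 1.282·0.5000]² / 0.0144
  = [1.5924]² / 0.0144
  = 176.08
Design effect: 1.22 × 176.08 = 214.82.
Round up → n = 215.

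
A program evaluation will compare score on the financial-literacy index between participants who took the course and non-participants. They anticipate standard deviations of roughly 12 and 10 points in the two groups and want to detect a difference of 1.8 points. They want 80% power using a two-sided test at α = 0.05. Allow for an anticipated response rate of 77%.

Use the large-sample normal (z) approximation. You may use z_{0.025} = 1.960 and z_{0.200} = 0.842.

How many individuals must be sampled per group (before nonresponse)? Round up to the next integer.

n = (z_{α/2} + z_β)² · (σ₁² + σ₂²) / δ²
  = (1.960 + 0.842)² · (12² + 10² = 244) / 1.8²
  = 7.8512 · 244 / 3.24
  = 591.26
Adjust for 77% response: 591.26 / 0.77 = 767.87.
Round up → n = 768 per group.

n = 768 per group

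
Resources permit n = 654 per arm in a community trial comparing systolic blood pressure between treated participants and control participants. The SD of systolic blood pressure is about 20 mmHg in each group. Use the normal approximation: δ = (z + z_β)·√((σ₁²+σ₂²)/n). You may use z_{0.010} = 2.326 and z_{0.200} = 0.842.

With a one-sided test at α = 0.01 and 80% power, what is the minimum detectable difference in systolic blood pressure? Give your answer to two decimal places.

δ = (z_α + z_β) · √((σ₁²+σ₂²)/n)
  = (2.326 + 0.842) · √(800/654)
  = 3.168 · √1.2232
  = 3.168 · 1.1060
  = 3.5038

Minimum detectable difference ≈ 3.50 mmHg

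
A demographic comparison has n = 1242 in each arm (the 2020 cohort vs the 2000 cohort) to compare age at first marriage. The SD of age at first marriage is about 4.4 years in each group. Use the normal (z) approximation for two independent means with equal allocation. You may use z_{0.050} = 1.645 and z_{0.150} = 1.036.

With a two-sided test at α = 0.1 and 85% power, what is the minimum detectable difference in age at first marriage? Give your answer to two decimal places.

Minimum detectable difference ≈ 0.47 years

δ = (z_{α/2} + z_β) · √((σ₁²+σ₂²)/n)
  = (1.645 + 1.036) · √(38.72/1242)
  = 2.681 · √0.03118
  = 2.681 · 0.1766
  = 0.4734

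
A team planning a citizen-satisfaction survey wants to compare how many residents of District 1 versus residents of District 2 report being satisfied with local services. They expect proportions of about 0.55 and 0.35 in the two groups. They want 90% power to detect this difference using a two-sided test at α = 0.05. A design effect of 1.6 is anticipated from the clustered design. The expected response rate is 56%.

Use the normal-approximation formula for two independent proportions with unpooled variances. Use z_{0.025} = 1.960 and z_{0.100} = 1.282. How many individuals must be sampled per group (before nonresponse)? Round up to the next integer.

n = (z_{α/2} + z_β)² · [p₁(1−p₁) + p₂(1−p₂)] / (p₁ − p₂)²
  = (1.960 + 1.282)² · (0.55·0.45 + 0.35·0.65) / (0.20)²
  = (3.242)² · (0.2475 + 0.2275) / 0.0400
  = 10.5106 · 0.4750 / 0.0400
  = 124.81
Design effect: 1.6 × 124.81 = 199.70.
Adjust for 56% response: 199.70 / 0.56 = 356.61.
Round up → n = 357 per group.

n = 357 per group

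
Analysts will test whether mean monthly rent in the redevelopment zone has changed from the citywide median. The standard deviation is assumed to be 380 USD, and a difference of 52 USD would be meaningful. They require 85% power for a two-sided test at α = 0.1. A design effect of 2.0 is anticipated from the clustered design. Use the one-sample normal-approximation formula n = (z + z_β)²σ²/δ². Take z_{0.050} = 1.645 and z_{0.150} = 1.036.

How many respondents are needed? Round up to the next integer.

n = 768

n = (z_{α/2} + z_β)² · σ² / δ²
  = (1.645 + 1.036)² · 380² / 52²
  = 7.1878 · 144400 / 2704
  = 383.84
Design effect: 2.0 × 383.84 = 767.69.
Round up → n = 768.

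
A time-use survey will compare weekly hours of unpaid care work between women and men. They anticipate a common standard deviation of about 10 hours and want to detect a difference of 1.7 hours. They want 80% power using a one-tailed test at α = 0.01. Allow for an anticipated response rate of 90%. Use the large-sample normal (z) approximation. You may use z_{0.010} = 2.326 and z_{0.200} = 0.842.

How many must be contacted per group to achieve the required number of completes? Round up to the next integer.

n = (z_α + z_β)² · (σ₁² + σ₂²) / δ²
  = (2.326 + 0.842)² · (2·10² = 200) / 1.7²
  = 10.0362 · 200 / 2.89
  = 694.55
Adjust for 90% response: 694.55 / 0.90 = 771.72.
Round up → n = 772 per group.

n = 772 per group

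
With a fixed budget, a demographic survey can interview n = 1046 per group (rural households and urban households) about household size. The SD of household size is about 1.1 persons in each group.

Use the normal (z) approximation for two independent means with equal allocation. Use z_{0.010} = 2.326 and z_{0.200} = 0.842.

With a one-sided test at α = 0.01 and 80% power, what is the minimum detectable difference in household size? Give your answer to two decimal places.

Minimum detectable difference ≈ 0.15 persons

δ = (z_α + z_β) · √((σ₁²+σ₂²)/n)
  = (2.326 + 0.842) · √(2.42/1046)
  = 3.168 · √0.00231
  = 3.168 · 0.0481
  = 0.1524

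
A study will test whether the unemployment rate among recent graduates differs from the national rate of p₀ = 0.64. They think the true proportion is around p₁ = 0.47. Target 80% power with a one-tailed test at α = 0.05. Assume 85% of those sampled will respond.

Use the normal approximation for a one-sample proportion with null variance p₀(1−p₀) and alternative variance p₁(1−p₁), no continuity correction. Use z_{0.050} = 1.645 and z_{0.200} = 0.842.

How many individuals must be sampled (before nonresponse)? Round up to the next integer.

n = [z_α·√(p₀q₀) + z_β·√(p₁q₁)]² / (p₁ − p₀)²
  = [1.645·√(0.64·0.36) + 0.842·√(0.47·0.53)]² / (-0.17)²
  = [1.645·0.4800 + 0.842·0.4991]² / 0.0289
  = [1.2098]² / 0.0289
  = 50.65
Adjust for 85% response: 50.65 / 0.85 = 59.59.
Round up → n = 60.

n = 60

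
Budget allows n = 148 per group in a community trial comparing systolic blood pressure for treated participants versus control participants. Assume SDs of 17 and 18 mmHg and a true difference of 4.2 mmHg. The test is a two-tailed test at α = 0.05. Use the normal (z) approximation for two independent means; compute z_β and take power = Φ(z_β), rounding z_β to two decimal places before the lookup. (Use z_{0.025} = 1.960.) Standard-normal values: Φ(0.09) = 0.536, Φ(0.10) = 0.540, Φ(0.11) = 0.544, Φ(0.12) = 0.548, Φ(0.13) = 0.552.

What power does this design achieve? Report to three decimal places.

z_β = δ·√(n/(σ₁²+σ₂²)) − z_{α/2}
    = 4.2 · √(148/613) − 1.960
    = 4.2 · 0.49136 − 1.960
    = 2.0637 − 1.960 = 0.1037 → 0.10
Power = Φ(0.10) = 0.540.

Power ≈ 0.540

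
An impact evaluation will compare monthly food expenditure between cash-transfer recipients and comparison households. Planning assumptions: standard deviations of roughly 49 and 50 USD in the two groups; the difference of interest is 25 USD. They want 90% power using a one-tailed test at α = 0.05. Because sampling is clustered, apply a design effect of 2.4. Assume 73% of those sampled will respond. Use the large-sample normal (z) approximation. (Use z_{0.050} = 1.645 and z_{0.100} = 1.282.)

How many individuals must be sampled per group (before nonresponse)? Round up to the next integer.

n = 221 per group

n = (z_α + z_β)² · (σ₁² + σ₂²) / δ²
  = (1.645 + 1.282)² · (49² + 50² = 4901) / 25²
  = 8.5673 · 4901 / 625
  = 67.18
Design effect: 2.4 × 67.18 = 161.24.
Adjust for 73% response: 161.24 / 0.73 = 220.87.
Round up → n = 221 per group.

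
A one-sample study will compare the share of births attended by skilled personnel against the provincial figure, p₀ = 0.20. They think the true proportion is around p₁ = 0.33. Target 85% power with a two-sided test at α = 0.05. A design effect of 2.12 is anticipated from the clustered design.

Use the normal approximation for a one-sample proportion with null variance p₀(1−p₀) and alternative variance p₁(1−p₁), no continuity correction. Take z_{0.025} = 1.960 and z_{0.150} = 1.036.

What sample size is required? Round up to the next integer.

n = [z_{α/2}·√(p₀q₀) + z_β·√(p₁q₁)]² / (p₁ − p₀)²
  = [1.960·√(0.20·0.80) + 1.036·√(0.33·0.67)]² / (0.13)²
  = [1.960·0.4000 + 1.036·0.4702]² / 0.0169
  = [1.2711]² / 0.0169
  = 95.61
Design effect: 2.12 × 95.61 = 202.69.
Round up → n = 203.

n = 203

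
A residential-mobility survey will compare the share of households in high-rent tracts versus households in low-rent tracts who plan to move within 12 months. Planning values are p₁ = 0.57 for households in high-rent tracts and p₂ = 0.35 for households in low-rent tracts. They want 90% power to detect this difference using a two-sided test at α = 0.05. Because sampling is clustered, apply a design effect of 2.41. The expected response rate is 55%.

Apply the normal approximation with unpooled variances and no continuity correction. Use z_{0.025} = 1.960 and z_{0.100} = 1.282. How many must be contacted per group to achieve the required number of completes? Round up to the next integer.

n = 450 per group

n = (z_{α/2} + z_β)² · [p₁(1−p₁) + p₂(1−p₂)] / (p₁ − p₂)²
  = (1.960 + 1.282)² · (0.57·0.43 + 0.35·0.65) / (0.22)²
  = (3.242)² · (0.2451 + 0.2275) / 0.0484
  = 10.5106 · 0.4726 / 0.0484
  = 102.63
Design effect: 2.41 × 102.63 = 247.34.
Adjust for 55% response: 247.34 / 0.55 = 449.71.
Round up → n = 450 per group.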